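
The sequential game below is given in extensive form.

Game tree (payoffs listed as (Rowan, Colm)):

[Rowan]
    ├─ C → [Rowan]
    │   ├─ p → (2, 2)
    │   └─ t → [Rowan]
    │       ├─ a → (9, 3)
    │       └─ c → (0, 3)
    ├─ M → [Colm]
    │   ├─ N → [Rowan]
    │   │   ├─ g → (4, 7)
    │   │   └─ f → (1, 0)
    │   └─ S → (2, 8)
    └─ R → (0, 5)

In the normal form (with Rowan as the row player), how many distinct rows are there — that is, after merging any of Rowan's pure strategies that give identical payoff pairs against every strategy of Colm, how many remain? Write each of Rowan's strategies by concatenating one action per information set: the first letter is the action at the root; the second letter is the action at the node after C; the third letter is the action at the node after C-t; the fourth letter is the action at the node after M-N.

6

Rowan has 24 pure strategies: Cpag, Cpaf, Cpcg, Cpcf, Ctag, Ctaf, Ctcg, Ctcf, Mpag, Mpaf, Mpcg, Mpcf, Mtag, Mtaf, Mtcg, Mtcf, Rpag, Rpaf, Rpcg, Rpcf, Rtag, Rtaf, Rtcg, Rtcf. Columns: N, S.
{Cpag, Cpaf, Cpcg, Cpcf} → row (2,2) (2,2)
{Ctag, Ctaf} → row (9,3) (9,3)
{Ctcg, Ctcf} → row (0,3) (0,3)
{Mpag, Mpcg, Mtag, Mtcg} → row (4,7) (2,8)
{Mpaf, Mpcf, Mtaf, Mtcf} → row (1,0) (2,8)
{Rpag, Rpaf, Rpcg, Rpcf, Rtag, Rtaf, Rtcg, Rtcf} → row (0,5) (0,5)
That's 6 distinct rows out of 24 strategies.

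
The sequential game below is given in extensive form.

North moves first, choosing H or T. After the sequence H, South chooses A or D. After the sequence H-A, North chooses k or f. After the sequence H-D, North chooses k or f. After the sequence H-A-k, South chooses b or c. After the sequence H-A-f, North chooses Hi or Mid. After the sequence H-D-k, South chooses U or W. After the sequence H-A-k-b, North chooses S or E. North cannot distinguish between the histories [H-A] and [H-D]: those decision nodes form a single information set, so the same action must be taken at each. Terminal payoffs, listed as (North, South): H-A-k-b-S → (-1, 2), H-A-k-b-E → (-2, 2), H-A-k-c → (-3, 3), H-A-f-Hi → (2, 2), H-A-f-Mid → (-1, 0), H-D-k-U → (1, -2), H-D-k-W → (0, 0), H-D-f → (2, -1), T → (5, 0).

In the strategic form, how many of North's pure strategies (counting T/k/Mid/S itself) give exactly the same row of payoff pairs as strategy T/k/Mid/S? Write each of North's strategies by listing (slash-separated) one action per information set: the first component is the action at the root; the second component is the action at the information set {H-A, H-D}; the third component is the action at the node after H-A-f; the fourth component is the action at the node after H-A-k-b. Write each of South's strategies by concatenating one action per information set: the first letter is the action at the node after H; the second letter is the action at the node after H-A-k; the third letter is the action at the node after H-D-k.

8

Row for T/k/Mid/S (columns AbU, AbW, AcU, AcW, DbU, DbW, DcU, DcW): (5,0) (5,0) (5,0) (5,0) (5,0) (5,0) (5,0) (5,0).
Under T/k/Mid/S, North's choice at the information set {H-A, H-D} and at the node after H-A-f and at the node after H-A-k-b can never be reached regardless of what South does, so varying those choices leaves every outcome unchanged.
Holding the reachable choices fixed and varying the unreachable ones freely already gives 2 × 2 × 2 = 8 equivalent strategies.
No other strategy reproduces this row, so those 8 are the full class: T/k/Hi/S, T/k/Hi/E, T/k/Mid/S, T/k/Mid/E, T/f/Hi/S, T/f/Hi/E, T/f/Mid/S, T/f/Mid/E.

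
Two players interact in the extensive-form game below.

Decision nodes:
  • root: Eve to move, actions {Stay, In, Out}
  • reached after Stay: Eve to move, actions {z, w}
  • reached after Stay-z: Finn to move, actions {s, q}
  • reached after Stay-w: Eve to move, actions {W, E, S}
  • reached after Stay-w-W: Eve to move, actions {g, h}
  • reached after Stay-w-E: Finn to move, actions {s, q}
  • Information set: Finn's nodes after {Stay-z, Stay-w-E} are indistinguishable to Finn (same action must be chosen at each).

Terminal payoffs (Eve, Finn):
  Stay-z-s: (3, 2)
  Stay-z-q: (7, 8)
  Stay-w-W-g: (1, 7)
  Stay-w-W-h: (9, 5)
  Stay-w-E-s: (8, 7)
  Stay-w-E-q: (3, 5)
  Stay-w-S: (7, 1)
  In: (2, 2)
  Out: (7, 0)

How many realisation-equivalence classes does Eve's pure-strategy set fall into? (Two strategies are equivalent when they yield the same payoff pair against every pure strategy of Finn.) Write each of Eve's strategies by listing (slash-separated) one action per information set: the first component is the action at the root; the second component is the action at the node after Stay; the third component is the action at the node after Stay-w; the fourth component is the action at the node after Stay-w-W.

7

Eve has 36 pure strategies: Stay/z/W/g, Stay/z/W/h, Stay/z/E/g, Stay/z/E/h, Stay/z/S/g, Stay/z/S/h, Stay/w/W/g, Stay/w/W/h, Stay/w/E/g, Stay/w/E/h, Stay/w/S/g, Stay/w/S/h, In/z/W/g, In/z/W/h, In/z/E/g, In/z/E/h, In/z/S/g, In/z/S/h, In/w/W/g, In/w/W/h, In/w/E/g, In/w/E/h, In/w/S/g, In/w/S/h, Out/z/W/g, Out/z/W/h, Out/z/E/g, Out/z/E/h, Out/z/S/g, Out/z/S/h, Out/w/W/g, Out/w/W/h, Out/w/E/g, Out/w/E/h, Out/w/S/g, Out/w/S/h. Columns: s, q.
{Stay/z/W/g, Stay/z/W/h, Stay/z/E/g, Stay/z/E/h, Stay/z/S/g, Stay/z/S/h} → row (3,2) (7,8)
{Stay/w/W/g} → row (1,7) (1,7)
{Stay/w/W/h} → row (9,5) (9,5)
{Stay/w/E/g, Stay/w/E/h} → row (8,7) (3,5)
{Stay/w/S/g, Stay/w/S/h} → row (7,1) (7,1)
{In/z/W/g, In/z/W/h, In/z/E/g, In/z/E/h, In/z/S/g, In/z/S/h, In/w/W/g, In/w/W/h, In/w/E/g, In/w/E/h, In/w/S/g, In/w/S/h} → row (2,2) (2,2)
{Out/z/W/g, Out/z/W/h, Out/z/E/g, Out/z/E/h, Out/z/S/g, Out/z/S/h, Out/w/W/g, Out/w/W/h, Out/w/E/g, Out/w/E/h, Out/w/S/g, Out/w/S/h} → row (7,0) (7,0)
That's 7 distinct rows out of 36 strategies.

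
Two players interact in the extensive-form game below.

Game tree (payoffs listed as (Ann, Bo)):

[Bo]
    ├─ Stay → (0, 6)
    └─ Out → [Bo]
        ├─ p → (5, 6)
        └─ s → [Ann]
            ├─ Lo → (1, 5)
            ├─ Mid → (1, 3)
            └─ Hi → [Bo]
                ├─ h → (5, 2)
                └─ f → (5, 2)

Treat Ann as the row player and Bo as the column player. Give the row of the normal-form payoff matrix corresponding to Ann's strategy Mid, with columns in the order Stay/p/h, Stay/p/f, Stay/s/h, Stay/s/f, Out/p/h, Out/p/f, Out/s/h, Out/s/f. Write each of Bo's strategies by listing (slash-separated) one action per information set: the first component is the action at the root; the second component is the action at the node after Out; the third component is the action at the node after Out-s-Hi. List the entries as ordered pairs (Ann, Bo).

(0,6) (0,6) (0,6) (0,6) (5,6) (5,6) (1,3) (1,3)

vs Stay/p/h: Bo plays Stay → (0, 6)
vs Stay/p/f: Bo plays Stay → (0, 6)
vs Stay/s/h: Bo plays Stay → (0, 6)
vs Stay/s/f: Bo plays Stay → (0, 6)
vs Out/p/h: Bo plays Out → Bo plays p at [Out] → (5, 6)
vs Out/p/f: Bo plays Out → Bo plays p at [Out] → (5, 6)
vs Out/s/h: Bo plays Out → Bo plays s at [Out] → Ann plays Mid at [Out-s] → (1, 3)
vs Out/s/f: Bo plays Out → Bo plays s at [Out] → Ann plays Mid at [Out-s] → (1, 3)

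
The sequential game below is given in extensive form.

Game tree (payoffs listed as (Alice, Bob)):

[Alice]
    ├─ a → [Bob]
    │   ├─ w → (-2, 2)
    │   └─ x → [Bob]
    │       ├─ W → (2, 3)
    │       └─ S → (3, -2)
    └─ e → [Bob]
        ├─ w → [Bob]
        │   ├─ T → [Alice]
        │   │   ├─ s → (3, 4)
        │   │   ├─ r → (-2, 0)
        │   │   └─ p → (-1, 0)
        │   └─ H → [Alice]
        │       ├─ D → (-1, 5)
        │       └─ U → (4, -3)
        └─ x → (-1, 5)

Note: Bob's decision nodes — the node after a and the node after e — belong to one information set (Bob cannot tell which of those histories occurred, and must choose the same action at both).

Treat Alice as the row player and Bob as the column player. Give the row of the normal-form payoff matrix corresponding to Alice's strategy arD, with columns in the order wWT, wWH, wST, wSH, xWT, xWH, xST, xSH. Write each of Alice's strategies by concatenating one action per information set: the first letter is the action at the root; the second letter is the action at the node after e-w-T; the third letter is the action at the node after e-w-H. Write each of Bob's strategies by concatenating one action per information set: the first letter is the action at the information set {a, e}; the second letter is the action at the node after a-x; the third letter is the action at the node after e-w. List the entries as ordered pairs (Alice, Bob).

vs wWT: Alice plays a → Bob plays w at [a] → (-2, 2)
vs wWH: Alice plays a → Bob plays w at [a] → (-2, 2)
vs wST: Alice plays a → Bob plays w at [a] → (-2, 2)
vs wSH: Alice plays a → Bob plays w at [a] → (-2, 2)
vs xWT: Alice plays a → Bob plays x at [a] → Bob plays W at [a-x] → (2, 3)
vs xWH: Alice plays a → Bob plays x at [a] → Bob plays W at [a-x] → (2, 3)
vs xST: Alice plays a → Bob plays x at [a] → Bob plays S at [a-x] → (3, -2)
vs xSH: Alice plays a → Bob plays x at [a] → Bob plays S at [a-x] → (3, -2)

(-2,2) (-2,2) (-2,2) (-2,2) (2,3) (2,3) (3,-2) (3,-2)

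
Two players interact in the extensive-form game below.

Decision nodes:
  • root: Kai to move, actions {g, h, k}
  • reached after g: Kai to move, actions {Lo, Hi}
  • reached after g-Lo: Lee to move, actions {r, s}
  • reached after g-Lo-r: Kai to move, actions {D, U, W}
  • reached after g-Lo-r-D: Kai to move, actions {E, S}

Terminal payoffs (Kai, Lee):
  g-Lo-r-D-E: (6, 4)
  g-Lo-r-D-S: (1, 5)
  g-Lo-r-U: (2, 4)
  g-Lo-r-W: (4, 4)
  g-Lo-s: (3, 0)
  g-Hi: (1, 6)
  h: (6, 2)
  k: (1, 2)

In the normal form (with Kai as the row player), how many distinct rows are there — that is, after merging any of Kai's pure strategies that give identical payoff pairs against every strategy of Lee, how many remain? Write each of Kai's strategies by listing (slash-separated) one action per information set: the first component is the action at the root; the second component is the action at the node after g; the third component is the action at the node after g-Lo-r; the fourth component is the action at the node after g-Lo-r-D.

Kai has 36 pure strategies: g/Lo/D/E, g/Lo/D/S, g/Lo/U/E, g/Lo/U/S, g/Lo/W/E, g/Lo/W/S, g/Hi/D/E, g/Hi/D/S, g/Hi/U/E, g/Hi/U/S, g/Hi/W/E, g/Hi/W/S, h/Lo/D/E, h/Lo/D/S, h/Lo/U/E, h/Lo/U/S, h/Lo/W/E, h/Lo/W/S, h/Hi/D/E, h/Hi/D/S, h/Hi/U/E, h/Hi/U/S, h/Hi/W/E, h/Hi/W/S, k/Lo/D/E, k/Lo/D/S, k/Lo/U/E, k/Lo/U/S, k/Lo/W/E, k/Lo/W/S, k/Hi/D/E, k/Hi/D/S, k/Hi/U/E, k/Hi/U/S, k/Hi/W/E, k/Hi/W/S. Columns: r, s.
{g/Lo/D/E} → row (6,4) (3,0)
{g/Lo/D/S} → row (1,5) (3,0)
{g/Lo/U/E, g/Lo/U/S} → row (2,4) (3,0)
{g/Lo/W/E, g/Lo/W/S} → row (4,4) (3,0)
{g/Hi/D/E, g/Hi/D/S, g/Hi/U/E, g/Hi/U/S, g/Hi/W/E, g/Hi/W/S} → row (1,6) (1,6)
{h/Lo/D/E, h/Lo/D/S, h/Lo/U/E, h/Lo/U/S, h/Lo/W/E, h/Lo/W/S, h/Hi/D/E, h/Hi/D/S, h/Hi/U/E, h/Hi/U/S, h/Hi/W/E, h/Hi/W/S} → row (6,2) (6,2)
{k/Lo/D/E, k/Lo/D/S, k/Lo/U/E, k/Lo/U/S, k/Lo/W/E, k/Lo/W/S, k/Hi/D/E, k/Hi/D/S, k/Hi/U/E, k/Hi/U/S, k/Hi/W/E, k/Hi/W/S} → row (1,2) (1,2)
That's 7 distinct rows out of 36 strategies.

7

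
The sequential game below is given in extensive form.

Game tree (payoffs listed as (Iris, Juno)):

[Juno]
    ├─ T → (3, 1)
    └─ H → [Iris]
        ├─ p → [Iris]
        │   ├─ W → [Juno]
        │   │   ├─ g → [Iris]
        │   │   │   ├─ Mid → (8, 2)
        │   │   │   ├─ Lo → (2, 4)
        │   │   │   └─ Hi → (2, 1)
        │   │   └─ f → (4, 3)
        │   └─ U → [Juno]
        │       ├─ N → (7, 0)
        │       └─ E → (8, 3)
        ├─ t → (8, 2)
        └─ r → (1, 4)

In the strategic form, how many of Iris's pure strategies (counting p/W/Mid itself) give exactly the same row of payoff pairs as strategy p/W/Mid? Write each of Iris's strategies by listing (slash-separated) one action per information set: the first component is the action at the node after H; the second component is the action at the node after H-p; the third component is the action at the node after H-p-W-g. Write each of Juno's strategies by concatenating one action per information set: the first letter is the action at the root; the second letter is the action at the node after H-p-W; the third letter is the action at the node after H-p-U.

Row for p/W/Mid (columns TgN, TgE, TfN, TfE, HgN, HgE, HfN, HfE): (3,1) (3,1) (3,1) (3,1) (8,2) (8,2) (4,3) (4,3).
Every one of Iris's information sets is on the play path for some reply by Juno when Iris follows p/W/Mid.
Changing the action at any of them therefore changes at least one column, so only p/W/Mid itself gives this row.

1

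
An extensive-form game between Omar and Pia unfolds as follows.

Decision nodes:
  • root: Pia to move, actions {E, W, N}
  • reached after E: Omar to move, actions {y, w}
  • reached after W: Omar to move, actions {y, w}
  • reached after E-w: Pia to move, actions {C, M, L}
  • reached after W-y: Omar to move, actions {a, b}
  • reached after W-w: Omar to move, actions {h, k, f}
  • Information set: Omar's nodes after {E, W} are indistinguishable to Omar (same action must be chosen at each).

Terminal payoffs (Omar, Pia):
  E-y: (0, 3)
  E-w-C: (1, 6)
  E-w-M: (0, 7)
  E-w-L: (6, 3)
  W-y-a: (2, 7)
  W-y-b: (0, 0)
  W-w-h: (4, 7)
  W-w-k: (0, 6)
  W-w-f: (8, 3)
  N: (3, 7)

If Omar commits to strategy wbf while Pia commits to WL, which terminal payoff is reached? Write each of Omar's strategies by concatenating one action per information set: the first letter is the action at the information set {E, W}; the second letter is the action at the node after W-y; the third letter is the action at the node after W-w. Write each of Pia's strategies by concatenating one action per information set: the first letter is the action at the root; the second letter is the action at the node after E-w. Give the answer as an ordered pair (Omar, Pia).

Trace the play path from the root:
  Pia plays W
  Omar plays w at [W]
  Omar plays f at [W-w]
→ terminal payoff (8, 3).
(Omar's choice at the node after W-y is never reached on this path, so it doesn't affect the outcome.)

(8, 3)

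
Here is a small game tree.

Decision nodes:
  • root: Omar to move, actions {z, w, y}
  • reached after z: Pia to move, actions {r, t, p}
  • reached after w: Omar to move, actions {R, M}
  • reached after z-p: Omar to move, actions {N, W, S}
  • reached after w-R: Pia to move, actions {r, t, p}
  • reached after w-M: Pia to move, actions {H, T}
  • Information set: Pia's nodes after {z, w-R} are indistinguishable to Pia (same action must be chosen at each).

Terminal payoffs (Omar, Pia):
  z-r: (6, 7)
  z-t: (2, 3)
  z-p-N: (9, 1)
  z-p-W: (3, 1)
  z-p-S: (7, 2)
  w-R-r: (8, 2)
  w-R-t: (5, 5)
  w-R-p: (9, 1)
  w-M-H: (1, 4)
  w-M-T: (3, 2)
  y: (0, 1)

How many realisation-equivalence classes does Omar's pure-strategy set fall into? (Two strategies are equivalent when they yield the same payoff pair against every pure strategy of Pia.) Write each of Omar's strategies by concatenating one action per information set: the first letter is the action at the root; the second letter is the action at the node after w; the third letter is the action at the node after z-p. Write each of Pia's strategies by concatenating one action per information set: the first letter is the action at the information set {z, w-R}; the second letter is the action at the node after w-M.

Omar has 18 pure strategies: zRN, zRW, zRS, zMN, zMW, zMS, wRN, wRW, wRS, wMN, wMW, wMS, yRN, yRW, yRS, yMN, yMW, yMS. Columns: rH, rT, tH, tT, pH, pT.
{zRN, zMN} → row (6,7) (6,7) (2,3) (2,3) (9,1) (9,1)
{zRW, zMW} → row (6,7) (6,7) (2,3) (2,3) (3,1) (3,1)
{zRS, zMS} → row (6,7) (6,7) (2,3) (2,3) (7,2) (7,2)
{wRN, wRW, wRS} → row (8,2) (8,2) (5,5) (5,5) (9,1) (9,1)
{wMN, wMW, wMS} → row (1,4) (3,2) (1,4) (3,2) (1,4) (3,2)
{yRN, yRW, yRS, yMN, yMW, yMS} → row (0,1) (0,1) (0,1) (0,1) (0,1) (0,1)
That's 6 distinct rows out of 18 strategies.

6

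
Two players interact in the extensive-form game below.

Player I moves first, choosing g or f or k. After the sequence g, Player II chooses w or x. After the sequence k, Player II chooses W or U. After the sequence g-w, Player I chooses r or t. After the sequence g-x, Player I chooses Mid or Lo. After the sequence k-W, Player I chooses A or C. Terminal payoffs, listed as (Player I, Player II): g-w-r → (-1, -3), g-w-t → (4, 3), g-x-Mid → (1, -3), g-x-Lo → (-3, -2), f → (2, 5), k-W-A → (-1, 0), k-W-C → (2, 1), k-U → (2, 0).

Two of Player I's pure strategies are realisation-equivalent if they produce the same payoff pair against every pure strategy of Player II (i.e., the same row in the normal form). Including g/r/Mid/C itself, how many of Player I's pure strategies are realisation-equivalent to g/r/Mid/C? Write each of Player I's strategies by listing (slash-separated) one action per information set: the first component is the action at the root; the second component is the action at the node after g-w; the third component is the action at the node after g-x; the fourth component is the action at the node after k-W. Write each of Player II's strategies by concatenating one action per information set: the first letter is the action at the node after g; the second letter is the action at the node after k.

Row for g/r/Mid/C (columns wW, wU, xW, xU): (-1,-3) (-1,-3) (1,-3) (1,-3).
Under g/r/Mid/C, Player I's choice at the node after k-W can never be reached regardless of what Player II does, so varying those choices leaves every outcome unchanged.
Holding the reachable choices fixed and varying the unreachable one freely already gives 2 equivalent strategies.
No other strategy reproduces this row, so those 2 are the full class: g/r/Mid/A, g/r/Mid/C.

2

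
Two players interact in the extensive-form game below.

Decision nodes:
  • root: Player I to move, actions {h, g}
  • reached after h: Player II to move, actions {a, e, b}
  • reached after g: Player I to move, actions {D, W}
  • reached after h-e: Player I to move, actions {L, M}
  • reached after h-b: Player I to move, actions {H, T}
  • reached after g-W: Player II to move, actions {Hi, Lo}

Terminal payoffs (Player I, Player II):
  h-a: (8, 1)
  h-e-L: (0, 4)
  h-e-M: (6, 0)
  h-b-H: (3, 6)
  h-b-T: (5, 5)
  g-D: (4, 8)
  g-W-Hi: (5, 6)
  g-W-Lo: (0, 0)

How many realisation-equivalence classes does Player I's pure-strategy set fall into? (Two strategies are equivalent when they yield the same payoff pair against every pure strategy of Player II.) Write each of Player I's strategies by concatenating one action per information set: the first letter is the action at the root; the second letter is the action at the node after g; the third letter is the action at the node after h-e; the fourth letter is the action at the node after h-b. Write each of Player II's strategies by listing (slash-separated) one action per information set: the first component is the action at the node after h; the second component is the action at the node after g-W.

6

Player I has 16 pure strategies: hDLH, hDLT, hDMH, hDMT, hWLH, hWLT, hWMH, hWMT, gDLH, gDLT, gDMH, gDMT, gWLH, gWLT, gWMH, gWMT. Columns: a/Hi, a/Lo, e/Hi, e/Lo, b/Hi, b/Lo.
{hDLH, hWLH} → row (8,1) (8,1) (0,4) (0,4) (3,6) (3,6)
{hDLT, hWLT} → row (8,1) (8,1) (0,4) (0,4) (5,5) (5,5)
{hDMH, hWMH} → row (8,1) (8,1) (6,0) (6,0) (3,6) (3,6)
{hDMT, hWMT} → row (8,1) (8,1) (6,0) (6,0) (5,5) (5,5)
{gDLH, gDLT, gDMH, gDMT} → row (4,8) (4,8) (4,8) (4,8) (4,8) (4,8)
{gWLH, gWLT, gWMH, gWMT} → row (5,6) (0,0) (5,6) (0,0) (5,6) (0,0)
That's 6 distinct rows out of 16 strategies.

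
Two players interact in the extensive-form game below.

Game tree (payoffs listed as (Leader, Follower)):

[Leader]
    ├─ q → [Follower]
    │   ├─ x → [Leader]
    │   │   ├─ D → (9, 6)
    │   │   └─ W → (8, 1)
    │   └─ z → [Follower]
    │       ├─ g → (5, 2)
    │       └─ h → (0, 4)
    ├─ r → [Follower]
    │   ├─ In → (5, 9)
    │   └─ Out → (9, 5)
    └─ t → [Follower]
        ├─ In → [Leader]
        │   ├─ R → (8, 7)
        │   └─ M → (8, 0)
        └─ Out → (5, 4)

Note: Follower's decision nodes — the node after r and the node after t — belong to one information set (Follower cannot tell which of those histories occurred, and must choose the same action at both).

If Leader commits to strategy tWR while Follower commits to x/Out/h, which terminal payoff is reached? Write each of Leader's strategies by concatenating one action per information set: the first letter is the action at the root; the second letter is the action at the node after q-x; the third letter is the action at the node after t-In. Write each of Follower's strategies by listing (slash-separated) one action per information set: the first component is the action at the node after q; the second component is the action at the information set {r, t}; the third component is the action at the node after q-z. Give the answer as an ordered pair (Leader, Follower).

Trace the play path from the root:
  Leader plays t
  Follower plays Out at [t]
→ terminal payoff (5, 4).
(Leader's choice at the node after q-x is never reached on this path, so it doesn't affect the outcome.)

(5, 4)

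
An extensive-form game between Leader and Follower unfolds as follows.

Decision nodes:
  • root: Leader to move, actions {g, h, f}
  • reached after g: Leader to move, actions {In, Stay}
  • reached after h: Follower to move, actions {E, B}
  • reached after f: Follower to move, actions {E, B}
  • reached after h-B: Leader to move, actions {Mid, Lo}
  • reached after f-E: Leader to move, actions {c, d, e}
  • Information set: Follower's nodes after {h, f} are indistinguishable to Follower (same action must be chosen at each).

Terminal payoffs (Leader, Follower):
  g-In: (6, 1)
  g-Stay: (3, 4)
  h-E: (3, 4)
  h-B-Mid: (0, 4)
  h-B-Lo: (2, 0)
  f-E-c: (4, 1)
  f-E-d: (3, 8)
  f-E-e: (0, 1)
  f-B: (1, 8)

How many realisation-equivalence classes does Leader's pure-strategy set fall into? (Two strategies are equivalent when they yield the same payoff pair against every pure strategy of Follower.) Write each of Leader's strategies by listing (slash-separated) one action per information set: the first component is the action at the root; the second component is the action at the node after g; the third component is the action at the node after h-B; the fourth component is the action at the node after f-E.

7

Leader has 36 pure strategies: g/In/Mid/c, g/In/Mid/d, g/In/Mid/e, g/In/Lo/c, g/In/Lo/d, g/In/Lo/e, g/Stay/Mid/c, g/Stay/Mid/d, g/Stay/Mid/e, g/Stay/Lo/c, g/Stay/Lo/d, g/Stay/Lo/e, h/In/Mid/c, h/In/Mid/d, h/In/Mid/e, h/In/Lo/c, h/In/Lo/d, h/In/Lo/e, h/Stay/Mid/c, h/Stay/Mid/d, h/Stay/Mid/e, h/Stay/Lo/c, h/Stay/Lo/d, h/Stay/Lo/e, f/In/Mid/c, f/In/Mid/d, f/In/Mid/e, f/In/Lo/c, f/In/Lo/d, f/In/Lo/e, f/Stay/Mid/c, f/Stay/Mid/d, f/Stay/Mid/e, f/Stay/Lo/c, f/Stay/Lo/d, f/Stay/Lo/e. Columns: E, B.
{g/In/Mid/c, g/In/Mid/d, g/In/Mid/e, g/In/Lo/c, g/In/Lo/d, g/In/Lo/e} → row (6,1) (6,1)
{g/Stay/Mid/c, g/Stay/Mid/d, g/Stay/Mid/e, g/Stay/Lo/c, g/Stay/Lo/d, g/Stay/Lo/e} → row (3,4) (3,4)
{h/In/Mid/c, h/In/Mid/d, h/In/Mid/e, h/Stay/Mid/c, h/Stay/Mid/d, h/Stay/Mid/e} → row (3,4) (0,4)
{h/In/Lo/c, h/In/Lo/d, h/In/Lo/e, h/Stay/Lo/c, h/Stay/Lo/d, h/Stay/Lo/e} → row (3,4) (2,0)
{f/In/Mid/c, f/In/Lo/c, f/Stay/Mid/c, f/Stay/Lo/c} → row (4,1) (1,8)
{f/In/Mid/d, f/In/Lo/d, f/Stay/Mid/d, f/Stay/Lo/d} → row (3,8) (1,8)
{f/In/Mid/e, f/In/Lo/e, f/Stay/Mid/e, f/Stay/Lo/e} → row (0,1) (1,8)
That's 7 distinct rows out of 36 strategies.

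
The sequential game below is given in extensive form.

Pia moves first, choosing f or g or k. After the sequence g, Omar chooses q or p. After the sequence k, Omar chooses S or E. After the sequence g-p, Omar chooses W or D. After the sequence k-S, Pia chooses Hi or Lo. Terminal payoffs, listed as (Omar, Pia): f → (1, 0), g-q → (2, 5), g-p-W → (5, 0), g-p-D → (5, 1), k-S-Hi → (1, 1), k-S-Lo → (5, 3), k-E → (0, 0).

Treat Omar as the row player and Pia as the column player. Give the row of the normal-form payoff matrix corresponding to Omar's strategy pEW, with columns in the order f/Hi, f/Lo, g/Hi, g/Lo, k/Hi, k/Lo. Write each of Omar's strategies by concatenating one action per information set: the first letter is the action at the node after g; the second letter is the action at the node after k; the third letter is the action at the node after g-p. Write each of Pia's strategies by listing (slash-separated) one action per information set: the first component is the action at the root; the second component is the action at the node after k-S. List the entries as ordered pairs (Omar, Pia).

vs f/Hi: Pia plays f → (1, 0)
vs f/Lo: Pia plays f → (1, 0)
vs g/Hi: Pia plays g → Omar plays p at [g] → Omar plays W at [g-p] → (5, 0)
vs g/Lo: Pia plays g → Omar plays p at [g] → Omar plays W at [g-p] → (5, 0)
vs k/Hi: Pia plays k → Omar plays E at [k] → (0, 0)
vs k/Lo: Pia plays k → Omar plays E at [k] → (0, 0)

(1,0) (1,0) (5,0) (5,0) (0,0) (0,0)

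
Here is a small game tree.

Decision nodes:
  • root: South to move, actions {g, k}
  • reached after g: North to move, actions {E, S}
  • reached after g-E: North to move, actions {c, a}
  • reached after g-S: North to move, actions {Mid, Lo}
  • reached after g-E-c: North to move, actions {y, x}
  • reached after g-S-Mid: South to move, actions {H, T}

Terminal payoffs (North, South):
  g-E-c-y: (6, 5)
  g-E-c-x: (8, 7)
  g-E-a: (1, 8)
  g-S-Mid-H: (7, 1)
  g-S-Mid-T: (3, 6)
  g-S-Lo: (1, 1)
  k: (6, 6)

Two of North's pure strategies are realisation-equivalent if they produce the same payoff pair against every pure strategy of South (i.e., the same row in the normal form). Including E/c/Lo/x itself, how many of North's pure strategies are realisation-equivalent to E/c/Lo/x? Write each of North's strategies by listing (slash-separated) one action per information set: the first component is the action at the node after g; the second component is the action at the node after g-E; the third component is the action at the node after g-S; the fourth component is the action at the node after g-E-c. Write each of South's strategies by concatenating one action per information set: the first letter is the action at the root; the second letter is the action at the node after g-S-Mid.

2

Row for E/c/Lo/x (columns gH, gT, kH, kT): (8,7) (8,7) (6,6) (6,6).
Under E/c/Lo/x, North's choice at the node after g-S can never be reached regardless of what South does, so varying those choices leaves every outcome unchanged.
Holding the reachable choices fixed and varying the unreachable one freely already gives 2 equivalent strategies.
No other strategy reproduces this row, so those 2 are the full class: E/c/Mid/x, E/c/Lo/x.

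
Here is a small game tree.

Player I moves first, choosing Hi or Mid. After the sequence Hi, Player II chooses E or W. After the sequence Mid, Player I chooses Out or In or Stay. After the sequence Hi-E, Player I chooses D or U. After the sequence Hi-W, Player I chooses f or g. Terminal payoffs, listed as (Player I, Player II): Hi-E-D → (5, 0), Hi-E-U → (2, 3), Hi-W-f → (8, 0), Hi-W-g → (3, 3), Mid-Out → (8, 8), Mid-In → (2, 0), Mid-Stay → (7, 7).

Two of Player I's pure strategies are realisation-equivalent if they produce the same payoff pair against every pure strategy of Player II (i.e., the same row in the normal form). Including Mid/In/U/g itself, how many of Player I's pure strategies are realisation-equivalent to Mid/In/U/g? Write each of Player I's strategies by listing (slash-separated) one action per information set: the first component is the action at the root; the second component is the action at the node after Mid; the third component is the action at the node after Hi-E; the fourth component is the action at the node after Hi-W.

Row for Mid/In/U/g (columns E, W): (2,0) (2,0).
Under Mid/In/U/g, Player I's choice at the node after Hi-E and at the node after Hi-W can never be reached regardless of what Player II does, so varying those choices leaves every outcome unchanged.
Holding the reachable choices fixed and varying the unreachable ones freely already gives 2 × 2 = 4 equivalent strategies.
No other strategy reproduces this row, so those 4 are the full class: Mid/In/D/f, Mid/In/D/g, Mid/In/U/f, Mid/In/U/g.

4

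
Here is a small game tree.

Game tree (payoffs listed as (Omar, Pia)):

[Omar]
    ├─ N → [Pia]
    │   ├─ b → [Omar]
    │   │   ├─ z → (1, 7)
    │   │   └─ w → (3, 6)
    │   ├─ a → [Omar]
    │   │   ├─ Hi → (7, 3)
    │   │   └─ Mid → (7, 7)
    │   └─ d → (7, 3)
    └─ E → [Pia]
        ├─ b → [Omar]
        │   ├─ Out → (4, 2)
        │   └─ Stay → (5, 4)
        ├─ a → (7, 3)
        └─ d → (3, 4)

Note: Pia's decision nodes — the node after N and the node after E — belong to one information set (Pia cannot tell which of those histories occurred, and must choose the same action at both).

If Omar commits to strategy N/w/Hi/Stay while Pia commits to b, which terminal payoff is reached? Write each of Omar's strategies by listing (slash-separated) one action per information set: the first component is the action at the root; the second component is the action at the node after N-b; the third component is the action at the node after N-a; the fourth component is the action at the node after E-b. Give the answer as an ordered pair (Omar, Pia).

(3, 6)

Trace the play path from the root:
  Omar plays N
  Pia plays b at [N]
  Omar plays w at [N-b]
→ terminal payoff (3, 6).
(Omar's choice at the node after N-a is never reached on this path, so it doesn't affect the outcome.)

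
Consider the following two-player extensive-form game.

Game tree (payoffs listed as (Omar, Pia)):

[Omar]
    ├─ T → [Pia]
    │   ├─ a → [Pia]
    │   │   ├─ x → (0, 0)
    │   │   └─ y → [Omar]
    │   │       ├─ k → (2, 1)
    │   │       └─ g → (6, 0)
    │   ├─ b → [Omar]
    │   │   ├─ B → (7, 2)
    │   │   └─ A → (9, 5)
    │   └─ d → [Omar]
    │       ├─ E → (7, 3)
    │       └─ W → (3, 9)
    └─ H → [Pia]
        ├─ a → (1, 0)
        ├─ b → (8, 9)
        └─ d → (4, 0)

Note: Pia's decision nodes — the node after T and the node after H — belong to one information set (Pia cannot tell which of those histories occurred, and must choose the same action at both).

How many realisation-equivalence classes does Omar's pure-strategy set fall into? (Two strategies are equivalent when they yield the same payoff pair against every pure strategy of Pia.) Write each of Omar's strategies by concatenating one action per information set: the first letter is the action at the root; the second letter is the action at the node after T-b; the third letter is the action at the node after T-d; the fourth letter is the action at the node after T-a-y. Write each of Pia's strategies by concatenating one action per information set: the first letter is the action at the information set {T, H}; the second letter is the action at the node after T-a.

Omar has 16 pure strategies: TBEk, TBEg, TBWk, TBWg, TAEk, TAEg, TAWk, TAWg, HBEk, HBEg, HBWk, HBWg, HAEk, HAEg, HAWk, HAWg. Columns: ax, ay, bx, by, dx, dy.
{TBEk} → row (0,0) (2,1) (7,2) (7,2) (7,3) (7,3)
{TBEg} → row (0,0) (6,0) (7,2) (7,2) (7,3) (7,3)
{TBWk} → row (0,0) (2,1) (7,2) (7,2) (3,9) (3,9)
{TBWg} → row (0,0) (6,0) (7,2) (7,2) (3,9) (3,9)
{TAEk} → row (0,0) (2,1) (9,5) (9,5) (7,3) (7,3)
{TAEg} → row (0,0) (6,0) (9,5) (9,5) (7,3) (7,3)
{TAWk} → row (0,0) (2,1) (9,5) (9,5) (3,9) (3,9)
{TAWg} → row (0,0) (6,0) (9,5) (9,5) (3,9) (3,9)
{HBEk, HBEg, HBWk, HBWg, HAEk, HAEg, HAWk, HAWg} → row (1,0) (1,0) (8,9) (8,9) (4,0) (4,0)
That's 9 distinct rows out of 16 strategies.

9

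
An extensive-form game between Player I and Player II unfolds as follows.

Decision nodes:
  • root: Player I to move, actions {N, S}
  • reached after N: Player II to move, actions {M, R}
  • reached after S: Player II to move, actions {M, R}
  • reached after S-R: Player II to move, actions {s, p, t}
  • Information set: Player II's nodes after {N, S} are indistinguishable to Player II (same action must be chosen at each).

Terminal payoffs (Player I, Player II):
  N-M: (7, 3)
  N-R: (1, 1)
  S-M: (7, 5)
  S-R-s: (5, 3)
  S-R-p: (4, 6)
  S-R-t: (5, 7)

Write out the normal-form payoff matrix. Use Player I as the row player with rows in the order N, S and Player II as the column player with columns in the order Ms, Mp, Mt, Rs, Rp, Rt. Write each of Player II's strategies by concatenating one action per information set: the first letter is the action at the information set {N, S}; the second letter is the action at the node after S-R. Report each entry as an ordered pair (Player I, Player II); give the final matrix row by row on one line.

N: (7,3) (7,3) (7,3) (1,1) (1,1) (1,1) | S: (7,5) (7,5) (7,5) (5,3) (4,6) (5,7)

           Ms       Mp       Mt       Rs       Rp       Rt
   N    (7,3)    (7,3)    (7,3)    (1,1)    (1,1)    (1,1)
   S    (7,5)    (7,5)    (7,5)    (5,3)    (4,6)    (5,7)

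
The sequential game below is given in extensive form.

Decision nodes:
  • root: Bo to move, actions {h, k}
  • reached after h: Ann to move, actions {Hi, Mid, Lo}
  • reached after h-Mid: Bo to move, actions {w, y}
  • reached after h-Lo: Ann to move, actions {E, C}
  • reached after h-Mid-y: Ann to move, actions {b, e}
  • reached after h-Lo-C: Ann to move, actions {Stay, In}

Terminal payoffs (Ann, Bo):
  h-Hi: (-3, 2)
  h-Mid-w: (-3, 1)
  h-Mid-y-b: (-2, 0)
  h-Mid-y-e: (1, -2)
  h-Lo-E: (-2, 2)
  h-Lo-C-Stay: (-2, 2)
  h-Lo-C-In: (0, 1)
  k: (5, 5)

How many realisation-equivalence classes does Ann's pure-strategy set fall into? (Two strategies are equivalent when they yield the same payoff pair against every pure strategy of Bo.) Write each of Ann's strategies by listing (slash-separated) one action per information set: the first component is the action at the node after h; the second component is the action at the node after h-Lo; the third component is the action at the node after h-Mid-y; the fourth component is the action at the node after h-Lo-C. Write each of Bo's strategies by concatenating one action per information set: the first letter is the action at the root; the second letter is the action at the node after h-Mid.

Ann has 24 pure strategies: Hi/E/b/Stay, Hi/E/b/In, Hi/E/e/Stay, Hi/E/e/In, Hi/C/b/Stay, Hi/C/b/In, Hi/C/e/Stay, Hi/C/e/In, Mid/E/b/Stay, Mid/E/b/In, Mid/E/e/Stay, Mid/E/e/In, Mid/C/b/Stay, Mid/C/b/In, Mid/C/e/Stay, Mid/C/e/In, Lo/E/b/Stay, Lo/E/b/In, Lo/E/e/Stay, Lo/E/e/In, Lo/C/b/Stay, Lo/C/b/In, Lo/C/e/Stay, Lo/C/e/In. Columns: hw, hy, kw, ky.
{Hi/E/b/Stay, Hi/E/b/In, Hi/E/e/Stay, Hi/E/e/In, Hi/C/b/Stay, Hi/C/b/In, Hi/C/e/Stay, Hi/C/e/In} → row (-3,2) (-3,2) (5,5) (5,5)
{Mid/E/b/Stay, Mid/E/b/In, Mid/C/b/Stay, Mid/C/b/In} → row (-3,1) (-2,0) (5,5) (5,5)
{Mid/E/e/Stay, Mid/E/e/In, Mid/C/e/Stay, Mid/C/e/In} → row (-3,1) (1,-2) (5,5) (5,5)
{Lo/E/b/Stay, Lo/E/b/In, Lo/E/e/Stay, Lo/E/e/In, Lo/C/b/Stay, Lo/C/e/Stay} → row (-2,2) (-2,2) (5,5) (5,5)
{Lo/C/b/In, Lo/C/e/In} → row (0,1) (0,1) (5,5) (5,5)
That's 5 distinct rows out of 24 strategies.

5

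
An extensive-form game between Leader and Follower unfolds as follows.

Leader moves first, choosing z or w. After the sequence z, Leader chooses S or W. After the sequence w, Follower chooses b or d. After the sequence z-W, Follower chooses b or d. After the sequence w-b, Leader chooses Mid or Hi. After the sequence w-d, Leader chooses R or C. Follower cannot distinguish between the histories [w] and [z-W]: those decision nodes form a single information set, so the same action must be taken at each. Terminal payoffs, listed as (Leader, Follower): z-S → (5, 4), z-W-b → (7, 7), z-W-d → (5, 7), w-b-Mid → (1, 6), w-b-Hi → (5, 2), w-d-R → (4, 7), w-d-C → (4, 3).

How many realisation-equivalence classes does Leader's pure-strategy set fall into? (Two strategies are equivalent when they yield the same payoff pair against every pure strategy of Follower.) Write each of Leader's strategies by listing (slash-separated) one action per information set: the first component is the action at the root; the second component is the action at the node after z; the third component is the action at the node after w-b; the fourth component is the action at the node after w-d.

6

Leader has 16 pure strategies: z/S/Mid/R, z/S/Mid/C, z/S/Hi/R, z/S/Hi/C, z/W/Mid/R, z/W/Mid/C, z/W/Hi/R, z/W/Hi/C, w/S/Mid/R, w/S/Mid/C, w/S/Hi/R, w/S/Hi/C, w/W/Mid/R, w/W/Mid/C, w/W/Hi/R, w/W/Hi/C. Columns: b, d.
{z/S/Mid/R, z/S/Mid/C, z/S/Hi/R, z/S/Hi/C} → row (5,4) (5,4)
{z/W/Mid/R, z/W/Mid/C, z/W/Hi/R, z/W/Hi/C} → row (7,7) (5,7)
{w/S/Mid/R, w/W/Mid/R} → row (1,6) (4,7)
{w/S/Mid/C, w/W/Mid/C} → row (1,6) (4,3)
{w/S/Hi/R, w/W/Hi/R} → row (5,2) (4,7)
{w/S/Hi/C, w/W/Hi/C} → row (5,2) (4,3)
That's 6 distinct rows out of 16 strategies.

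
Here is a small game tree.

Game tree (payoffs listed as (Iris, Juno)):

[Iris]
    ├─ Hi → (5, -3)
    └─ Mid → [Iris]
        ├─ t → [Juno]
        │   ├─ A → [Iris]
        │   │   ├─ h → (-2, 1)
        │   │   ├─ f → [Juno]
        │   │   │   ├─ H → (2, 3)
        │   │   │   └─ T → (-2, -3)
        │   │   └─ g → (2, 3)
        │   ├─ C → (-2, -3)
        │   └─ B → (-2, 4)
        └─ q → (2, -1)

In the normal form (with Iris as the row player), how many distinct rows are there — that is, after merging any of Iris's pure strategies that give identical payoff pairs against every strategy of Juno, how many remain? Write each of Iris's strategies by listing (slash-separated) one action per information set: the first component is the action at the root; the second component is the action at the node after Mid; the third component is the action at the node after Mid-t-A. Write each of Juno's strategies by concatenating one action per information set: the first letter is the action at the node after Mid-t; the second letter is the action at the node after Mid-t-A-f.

Iris has 12 pure strategies: Hi/t/h, Hi/t/f, Hi/t/g, Hi/q/h, Hi/q/f, Hi/q/g, Mid/t/h, Mid/t/f, Mid/t/g, Mid/q/h, Mid/q/f, Mid/q/g. Columns: AH, AT, CH, CT, BH, BT.
{Hi/t/h, Hi/t/f, Hi/t/g, Hi/q/h, Hi/q/f, Hi/q/g} → row (5,-3) (5,-3) (5,-3) (5,-3) (5,-3) (5,-3)
{Mid/t/h} → row (-2,1) (-2,1) (-2,-3) (-2,-3) (-2,4) (-2,4)
{Mid/t/f} → row (2,3) (-2,-3) (-2,-3) (-2,-3) (-2,4) (-2,4)
{Mid/t/g} → row (2,3) (2,3) (-2,-3) (-2,-3) (-2,4) (-2,4)
{Mid/q/h, Mid/q/f, Mid/q/g} → row (2,-1) (2,-1) (2,-1) (2,-1) (2,-1) (2,-1)
That's 5 distinct rows out of 12 strategies.

5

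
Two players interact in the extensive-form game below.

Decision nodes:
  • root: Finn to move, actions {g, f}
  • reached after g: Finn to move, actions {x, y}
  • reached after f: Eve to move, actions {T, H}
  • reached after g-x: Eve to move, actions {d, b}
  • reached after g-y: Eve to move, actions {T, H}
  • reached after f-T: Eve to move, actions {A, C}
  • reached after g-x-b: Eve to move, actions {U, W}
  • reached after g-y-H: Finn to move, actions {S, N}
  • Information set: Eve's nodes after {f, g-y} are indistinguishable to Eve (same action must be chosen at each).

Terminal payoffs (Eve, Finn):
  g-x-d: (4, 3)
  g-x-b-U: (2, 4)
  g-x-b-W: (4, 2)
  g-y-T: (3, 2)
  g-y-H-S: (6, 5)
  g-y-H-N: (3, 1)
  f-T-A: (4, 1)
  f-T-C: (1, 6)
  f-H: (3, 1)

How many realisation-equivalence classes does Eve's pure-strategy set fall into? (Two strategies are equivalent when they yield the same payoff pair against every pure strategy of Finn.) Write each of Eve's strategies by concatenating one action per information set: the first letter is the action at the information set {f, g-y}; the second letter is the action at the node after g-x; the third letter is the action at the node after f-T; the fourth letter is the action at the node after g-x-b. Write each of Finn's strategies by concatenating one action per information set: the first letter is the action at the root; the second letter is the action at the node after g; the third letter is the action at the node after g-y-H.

9

Eve has 16 pure strategies: TdAU, TdAW, TdCU, TdCW, TbAU, TbAW, TbCU, TbCW, HdAU, HdAW, HdCU, HdCW, HbAU, HbAW, HbCU, HbCW. Columns: gxS, gxN, gyS, gyN, fxS, fxN, fyS, fyN.
{TdAU, TdAW} → row (4,3) (4,3) (3,2) (3,2) (4,1) (4,1) (4,1) (4,1)
{TdCU, TdCW} → row (4,3) (4,3) (3,2) (3,2) (1,6) (1,6) (1,6) (1,6)
{TbAU} → row (2,4) (2,4) (3,2) (3,2) (4,1) (4,1) (4,1) (4,1)
{TbAW} → row (4,2) (4,2) (3,2) (3,2) (4,1) (4,1) (4,1) (4,1)
{TbCU} → row (2,4) (2,4) (3,2) (3,2) (1,6) (1,6) (1,6) (1,6)
{TbCW} → row (4,2) (4,2) (3,2) (3,2) (1,6) (1,6) (1,6) (1,6)
{HdAU, HdAW, HdCU, HdCW} → row (4,3) (4,3) (6,5) (3,1) (3,1) (3,1) (3,1) (3,1)
{HbAU, HbCU} → row (2,4) (2,4) (6,5) (3,1) (3,1) (3,1) (3,1) (3,1)
{HbAW, HbCW} → row (4,2) (4,2) (6,5) (3,1) (3,1) (3,1) (3,1) (3,1)
That's 9 distinct rows out of 16 strategies.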